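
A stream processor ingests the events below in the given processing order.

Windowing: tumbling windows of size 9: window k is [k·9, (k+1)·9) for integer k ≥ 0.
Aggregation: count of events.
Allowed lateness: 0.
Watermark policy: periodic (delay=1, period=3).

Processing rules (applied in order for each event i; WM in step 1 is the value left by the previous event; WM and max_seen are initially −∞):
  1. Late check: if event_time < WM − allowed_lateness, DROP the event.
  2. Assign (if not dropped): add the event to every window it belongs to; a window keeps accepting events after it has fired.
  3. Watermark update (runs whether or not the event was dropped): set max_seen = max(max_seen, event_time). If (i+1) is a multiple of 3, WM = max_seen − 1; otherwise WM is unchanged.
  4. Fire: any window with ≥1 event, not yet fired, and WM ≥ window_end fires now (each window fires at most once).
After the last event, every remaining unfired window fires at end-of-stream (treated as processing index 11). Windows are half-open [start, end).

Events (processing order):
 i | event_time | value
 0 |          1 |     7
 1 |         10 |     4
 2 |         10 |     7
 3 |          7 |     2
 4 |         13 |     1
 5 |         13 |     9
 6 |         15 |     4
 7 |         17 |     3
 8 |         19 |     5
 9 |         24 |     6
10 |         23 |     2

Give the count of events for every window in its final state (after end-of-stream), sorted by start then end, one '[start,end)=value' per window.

[0,9)=1 [9,18)=6 [18,27)=3

i=0 t=1 v=7: → [0,9); WM=−∞
i=1 t=10 v=4: → [9,18); WM=−∞
i=2 t=10 v=7: → [9,18); WM=9; [0,9) fires=1
i=3 t=7 v=2: DROP (t<9-0); WM=9
i=4 t=13 v=1: → [9,18); WM=9
i=5 t=13 v=9: → [9,18); WM=12
i=6 t=15 v=4: → [9,18); WM=12
i=7 t=17 v=3: → [9,18); WM=12
i=8 t=19 v=5: → [18,27); WM=18; [9,18) fires=6
i=9 t=24 v=6: → [18,27); WM=18
i=10 t=23 v=2: → [18,27); WM=18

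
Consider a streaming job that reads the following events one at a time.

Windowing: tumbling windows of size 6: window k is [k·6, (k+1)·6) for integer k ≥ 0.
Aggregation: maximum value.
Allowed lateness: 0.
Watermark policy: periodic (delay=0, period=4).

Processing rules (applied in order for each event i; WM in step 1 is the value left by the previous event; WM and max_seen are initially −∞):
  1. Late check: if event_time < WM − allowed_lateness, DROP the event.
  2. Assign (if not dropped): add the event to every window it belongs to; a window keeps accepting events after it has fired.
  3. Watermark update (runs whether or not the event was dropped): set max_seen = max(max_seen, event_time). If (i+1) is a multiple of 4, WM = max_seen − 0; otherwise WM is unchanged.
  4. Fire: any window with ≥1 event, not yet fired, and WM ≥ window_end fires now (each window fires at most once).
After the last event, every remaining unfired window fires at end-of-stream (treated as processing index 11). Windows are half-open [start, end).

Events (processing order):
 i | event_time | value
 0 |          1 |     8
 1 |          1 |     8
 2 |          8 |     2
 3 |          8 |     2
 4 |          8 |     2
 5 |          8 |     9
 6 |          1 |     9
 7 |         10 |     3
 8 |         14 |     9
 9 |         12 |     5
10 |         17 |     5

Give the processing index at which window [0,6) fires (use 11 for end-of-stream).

i=0 t=1 v=8: → [0,6); WM=−∞
i=1 t=1 v=8: → [0,6); WM=−∞
i=2 t=8 v=2: → [6,12); WM=−∞
i=3 t=8 v=2: → [6,12); WM=8; [0,6) fires=8
i=4 t=8 v=2: → [6,12); WM=8
i=5 t=8 v=9: → [6,12); WM=8
i=6 t=1 v=9: DROP (t<8-0); WM=8
i=7 t=10 v=3: → [6,12); WM=10
i=8 t=14 v=9: → [12,18); WM=10
i=9 t=12 v=5: → [12,18); WM=10
i=10 t=17 v=5: → [12,18); WM=10

3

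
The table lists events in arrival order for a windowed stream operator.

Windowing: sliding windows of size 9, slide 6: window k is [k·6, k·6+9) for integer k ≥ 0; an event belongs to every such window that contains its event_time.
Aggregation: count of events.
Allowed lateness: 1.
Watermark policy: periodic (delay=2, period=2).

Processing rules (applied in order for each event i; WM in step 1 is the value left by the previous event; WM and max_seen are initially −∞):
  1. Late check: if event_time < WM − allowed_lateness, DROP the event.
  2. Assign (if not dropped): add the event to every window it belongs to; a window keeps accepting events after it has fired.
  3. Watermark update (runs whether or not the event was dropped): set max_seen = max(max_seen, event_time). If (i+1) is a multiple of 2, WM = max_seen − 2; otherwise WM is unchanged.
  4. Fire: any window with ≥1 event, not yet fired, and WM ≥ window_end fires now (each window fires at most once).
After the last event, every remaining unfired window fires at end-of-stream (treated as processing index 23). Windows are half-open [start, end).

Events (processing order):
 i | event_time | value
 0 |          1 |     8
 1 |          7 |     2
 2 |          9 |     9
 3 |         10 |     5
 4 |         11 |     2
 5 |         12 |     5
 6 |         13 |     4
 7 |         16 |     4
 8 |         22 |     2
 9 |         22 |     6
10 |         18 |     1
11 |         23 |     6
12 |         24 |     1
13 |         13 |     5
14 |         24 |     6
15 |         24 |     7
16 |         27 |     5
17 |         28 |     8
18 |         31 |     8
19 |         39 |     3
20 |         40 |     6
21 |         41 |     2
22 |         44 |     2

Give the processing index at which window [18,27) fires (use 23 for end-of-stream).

19

i=0 t=1 v=8: → [0,9); WM=−∞
i=1 t=7 v=2: → [6,15),[0,9); WM=5
i=2 t=9 v=9: → [6,15); WM=5
i=3 t=10 v=5: → [6,15); WM=8
i=4 t=11 v=2: → [6,15); WM=8
i=5 t=12 v=5: → [12,21),[6,15); WM=10; [0,9) fires=2
i=6 t=13 v=4: → [12,21),[6,15); WM=10
i=7 t=16 v=4: → [12,21); WM=14
i=8 t=22 v=2: → [18,27); WM=14
i=9 t=22 v=6: → [18,27); WM=20; [6,15) fires=6
i=10 t=18 v=1: DROP (t<20-1); WM=20
i=11 t=23 v=6: → [18,27); WM=21; [12,21) fires=3
i=12 t=24 v=1: → [24,33),[18,27); WM=21
i=13 t=13 v=5: DROP (t<21-1); WM=22
i=14 t=24 v=6: → [24,33),[18,27); WM=22
i=15 t=24 v=7: → [24,33),[18,27); WM=22
i=16 t=27 v=5: → [24,33); WM=22
i=17 t=28 v=8: → [24,33); WM=26
i=18 t=31 v=8: → [30,39),[24,33); WM=26
i=19 t=39 v=3: → [36,45); WM=37; [18,27) fires=6 [24,33) fires=6
i=20 t=40 v=6: → [36,45); WM=37
i=21 t=41 v=2: → [36,45); WM=39; [30,39) fires=1
i=22 t=44 v=2: → [42,51),[36,45); WM=39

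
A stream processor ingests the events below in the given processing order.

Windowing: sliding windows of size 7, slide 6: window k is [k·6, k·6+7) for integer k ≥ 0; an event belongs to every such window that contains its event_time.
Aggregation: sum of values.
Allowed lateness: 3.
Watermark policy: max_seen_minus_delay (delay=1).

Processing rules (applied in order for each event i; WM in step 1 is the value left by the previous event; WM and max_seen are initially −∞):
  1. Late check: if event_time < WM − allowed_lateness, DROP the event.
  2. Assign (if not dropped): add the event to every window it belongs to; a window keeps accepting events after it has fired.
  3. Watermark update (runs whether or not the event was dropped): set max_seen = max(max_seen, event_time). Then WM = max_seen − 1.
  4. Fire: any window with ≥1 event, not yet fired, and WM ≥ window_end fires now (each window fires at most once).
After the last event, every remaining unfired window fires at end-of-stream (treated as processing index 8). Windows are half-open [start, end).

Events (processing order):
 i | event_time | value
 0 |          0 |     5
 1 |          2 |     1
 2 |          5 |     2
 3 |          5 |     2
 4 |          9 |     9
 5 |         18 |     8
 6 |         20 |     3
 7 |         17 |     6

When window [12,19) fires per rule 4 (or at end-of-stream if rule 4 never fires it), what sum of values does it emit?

i=0 t=0 v=5: → [0,7); WM=-1
i=1 t=2 v=1: → [0,7); WM=1
i=2 t=5 v=2: → [0,7); WM=4
i=3 t=5 v=2: → [0,7); WM=4
i=4 t=9 v=9: → [6,13); WM=8; [0,7) fires=10
i=5 t=18 v=8: → [18,25),[12,19); WM=17; [6,13) fires=9
i=6 t=20 v=3: → [18,25); WM=19; [12,19) fires=8
i=7 t=17 v=6: → [12,19); WM=19

8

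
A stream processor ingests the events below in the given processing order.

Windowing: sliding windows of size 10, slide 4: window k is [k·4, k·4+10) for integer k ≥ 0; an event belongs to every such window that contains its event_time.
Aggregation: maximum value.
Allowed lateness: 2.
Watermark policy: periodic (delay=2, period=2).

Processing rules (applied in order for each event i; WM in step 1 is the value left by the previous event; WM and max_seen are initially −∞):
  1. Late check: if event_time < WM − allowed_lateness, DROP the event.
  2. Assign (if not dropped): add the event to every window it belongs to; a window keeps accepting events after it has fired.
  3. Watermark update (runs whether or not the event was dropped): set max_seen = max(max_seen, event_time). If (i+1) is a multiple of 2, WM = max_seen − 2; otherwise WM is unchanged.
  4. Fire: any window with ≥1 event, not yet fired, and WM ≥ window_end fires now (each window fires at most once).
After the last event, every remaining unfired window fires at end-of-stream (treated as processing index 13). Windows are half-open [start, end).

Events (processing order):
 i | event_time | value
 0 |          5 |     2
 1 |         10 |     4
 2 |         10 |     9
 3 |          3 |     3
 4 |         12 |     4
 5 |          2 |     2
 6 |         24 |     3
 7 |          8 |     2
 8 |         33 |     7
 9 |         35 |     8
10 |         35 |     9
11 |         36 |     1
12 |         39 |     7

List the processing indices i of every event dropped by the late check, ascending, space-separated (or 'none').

3 5

i=0 t=5 v=2: → [4,14),[0,10); WM=−∞
i=1 t=10 v=4: → [8,18),[4,14); WM=8
i=2 t=10 v=9: → [8,18),[4,14); WM=8
i=3 t=3 v=3: DROP (t<8-2); WM=8
i=4 t=12 v=4: → [12,22),[8,18),[4,14); WM=8
i=5 t=2 v=2: DROP (t<8-2); WM=10; [0,10) fires=2
i=6 t=24 v=3: → [24,34),[20,30),[16,26); WM=10
i=7 t=8 v=2: → [8,18),[4,14),[0,10); WM=22; [4,14) fires=9 [8,18) fires=9 [12,22) fires=4
i=8 t=33 v=7: → [32,42),[28,38),[24,34); WM=22
i=9 t=35 v=8: → [32,42),[28,38); WM=33; [16,26) fires=3 [20,30) fires=3
i=10 t=35 v=9: → [32,42),[28,38); WM=33
i=11 t=36 v=1: → [36,46),[32,42),[28,38); WM=34; [24,34) fires=7
i=12 t=39 v=7: → [36,46),[32,42); WM=34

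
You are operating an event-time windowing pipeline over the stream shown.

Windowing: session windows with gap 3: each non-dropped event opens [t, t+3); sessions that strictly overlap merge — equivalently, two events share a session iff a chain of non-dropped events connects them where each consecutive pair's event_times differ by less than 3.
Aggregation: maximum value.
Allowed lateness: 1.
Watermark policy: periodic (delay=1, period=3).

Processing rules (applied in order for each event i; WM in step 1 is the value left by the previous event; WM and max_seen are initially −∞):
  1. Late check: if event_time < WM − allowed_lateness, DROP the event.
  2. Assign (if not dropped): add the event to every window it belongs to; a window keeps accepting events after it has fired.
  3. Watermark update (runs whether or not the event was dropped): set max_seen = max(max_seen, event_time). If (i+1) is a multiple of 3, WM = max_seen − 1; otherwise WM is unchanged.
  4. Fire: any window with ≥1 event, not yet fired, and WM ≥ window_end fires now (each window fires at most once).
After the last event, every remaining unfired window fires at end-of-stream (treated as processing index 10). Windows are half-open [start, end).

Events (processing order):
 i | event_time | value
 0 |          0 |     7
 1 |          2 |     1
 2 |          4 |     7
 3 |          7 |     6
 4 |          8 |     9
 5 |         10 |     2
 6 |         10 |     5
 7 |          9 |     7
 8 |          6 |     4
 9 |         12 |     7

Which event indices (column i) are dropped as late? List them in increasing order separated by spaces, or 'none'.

8

i=0 t=0 v=7: → [0,3); WM=−∞
i=1 t=2 v=1: → [0,5); WM=−∞
i=2 t=4 v=7: → [0,7); WM=3
i=3 t=7 v=6: → [7,10); WM=3
i=4 t=8 v=9: → [7,11); WM=3
i=5 t=10 v=2: → [7,13); WM=9
i=6 t=10 v=5: → [7,13); WM=9
i=7 t=9 v=7: → [7,13); WM=9
i=8 t=6 v=4: DROP (t<9-1); WM=9
i=9 t=12 v=7: → [7,15); WM=9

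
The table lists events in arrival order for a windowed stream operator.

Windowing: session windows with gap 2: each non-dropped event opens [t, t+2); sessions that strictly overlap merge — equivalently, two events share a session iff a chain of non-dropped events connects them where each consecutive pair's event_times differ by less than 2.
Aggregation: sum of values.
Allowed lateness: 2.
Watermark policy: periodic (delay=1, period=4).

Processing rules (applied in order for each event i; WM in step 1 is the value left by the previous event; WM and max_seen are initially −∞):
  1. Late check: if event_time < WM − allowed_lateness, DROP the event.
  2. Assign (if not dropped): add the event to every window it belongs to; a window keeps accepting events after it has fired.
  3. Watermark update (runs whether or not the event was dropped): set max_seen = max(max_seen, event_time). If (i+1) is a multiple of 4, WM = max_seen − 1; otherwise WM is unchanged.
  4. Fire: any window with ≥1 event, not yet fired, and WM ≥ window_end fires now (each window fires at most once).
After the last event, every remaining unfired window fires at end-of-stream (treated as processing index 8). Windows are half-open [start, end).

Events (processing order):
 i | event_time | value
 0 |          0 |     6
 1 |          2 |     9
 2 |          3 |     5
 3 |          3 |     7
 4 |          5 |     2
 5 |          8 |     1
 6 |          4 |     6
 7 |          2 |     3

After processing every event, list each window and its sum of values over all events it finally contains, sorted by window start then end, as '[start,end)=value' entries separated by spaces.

[0,2)=6 [2,7)=32 [8,10)=1

i=0 t=0 v=6: → [0,2); WM=−∞
i=1 t=2 v=9: → [2,4); WM=−∞
i=2 t=3 v=5: → [2,5); WM=−∞
i=3 t=3 v=7: → [2,5); WM=2
i=4 t=5 v=2: → [5,7); WM=2
i=5 t=8 v=1: → [8,10); WM=2
i=6 t=4 v=6: → [2,7); WM=2
i=7 t=2 v=3: → [2,7); WM=7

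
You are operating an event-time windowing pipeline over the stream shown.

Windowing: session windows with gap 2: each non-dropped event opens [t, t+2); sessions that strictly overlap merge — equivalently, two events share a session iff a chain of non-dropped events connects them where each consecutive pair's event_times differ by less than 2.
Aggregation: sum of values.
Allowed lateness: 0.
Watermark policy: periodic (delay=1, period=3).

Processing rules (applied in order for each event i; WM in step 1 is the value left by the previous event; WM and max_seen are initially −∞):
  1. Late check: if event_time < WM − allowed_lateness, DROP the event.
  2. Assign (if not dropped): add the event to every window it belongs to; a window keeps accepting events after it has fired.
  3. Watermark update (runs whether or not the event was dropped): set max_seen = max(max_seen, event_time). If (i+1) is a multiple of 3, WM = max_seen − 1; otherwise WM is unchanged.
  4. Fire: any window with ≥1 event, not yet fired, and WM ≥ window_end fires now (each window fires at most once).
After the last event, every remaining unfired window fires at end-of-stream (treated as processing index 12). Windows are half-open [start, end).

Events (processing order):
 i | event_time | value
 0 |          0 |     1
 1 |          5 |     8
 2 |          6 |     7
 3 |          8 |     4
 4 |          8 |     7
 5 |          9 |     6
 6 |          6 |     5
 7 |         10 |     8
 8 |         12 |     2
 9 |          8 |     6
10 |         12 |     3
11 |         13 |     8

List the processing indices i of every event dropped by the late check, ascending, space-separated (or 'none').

i=0 t=0 v=1: → [0,2); WM=−∞
i=1 t=5 v=8: → [5,7); WM=−∞
i=2 t=6 v=7: → [5,8); WM=5
i=3 t=8 v=4: → [8,10); WM=5
i=4 t=8 v=7: → [8,10); WM=5
i=5 t=9 v=6: → [8,11); WM=8
i=6 t=6 v=5: DROP (t<8-0); WM=8
i=7 t=10 v=8: → [8,12); WM=8
i=8 t=12 v=2: → [12,14); WM=11
i=9 t=8 v=6: DROP (t<11-0); WM=11
i=10 t=12 v=3: → [12,14); WM=11
i=11 t=13 v=8: → [12,15); WM=12

6 9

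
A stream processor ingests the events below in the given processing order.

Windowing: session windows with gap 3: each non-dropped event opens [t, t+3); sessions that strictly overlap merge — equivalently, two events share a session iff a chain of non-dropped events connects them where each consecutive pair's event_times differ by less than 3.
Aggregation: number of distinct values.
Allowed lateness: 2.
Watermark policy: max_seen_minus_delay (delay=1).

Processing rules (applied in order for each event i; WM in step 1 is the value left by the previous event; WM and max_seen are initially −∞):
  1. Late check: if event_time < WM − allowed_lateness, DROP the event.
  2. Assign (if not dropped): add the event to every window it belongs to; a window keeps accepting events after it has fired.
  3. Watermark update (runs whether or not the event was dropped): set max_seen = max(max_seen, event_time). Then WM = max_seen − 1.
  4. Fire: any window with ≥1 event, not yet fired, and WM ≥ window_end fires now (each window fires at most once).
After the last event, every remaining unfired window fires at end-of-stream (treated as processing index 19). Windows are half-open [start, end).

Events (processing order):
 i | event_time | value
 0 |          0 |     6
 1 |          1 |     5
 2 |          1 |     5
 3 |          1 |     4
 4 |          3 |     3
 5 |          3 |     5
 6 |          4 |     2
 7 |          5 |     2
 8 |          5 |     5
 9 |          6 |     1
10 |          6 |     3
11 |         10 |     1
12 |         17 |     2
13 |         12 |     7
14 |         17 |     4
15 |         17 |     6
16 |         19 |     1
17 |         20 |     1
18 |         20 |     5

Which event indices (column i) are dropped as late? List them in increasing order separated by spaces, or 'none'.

i=0 t=0 v=6: → [0,3); WM=-1
i=1 t=1 v=5: → [0,4); WM=0
i=2 t=1 v=5: → [0,4); WM=0
i=3 t=1 v=4: → [0,4); WM=0
i=4 t=3 v=3: → [0,6); WM=2
i=5 t=3 v=5: → [0,6); WM=2
i=6 t=4 v=2: → [0,7); WM=3
i=7 t=5 v=2: → [0,8); WM=4
i=8 t=5 v=5: → [0,8); WM=4
i=9 t=6 v=1: → [0,9); WM=5
i=10 t=6 v=3: → [0,9); WM=5
i=11 t=10 v=1: → [10,13); WM=9
i=12 t=17 v=2: → [17,20); WM=16
i=13 t=12 v=7: DROP (t<16-2); WM=16
i=14 t=17 v=4: → [17,20); WM=16
i=15 t=17 v=6: → [17,20); WM=16
i=16 t=19 v=1: → [17,22); WM=18
i=17 t=20 v=1: → [17,23); WM=19
i=18 t=20 v=5: → [17,23); WM=19

13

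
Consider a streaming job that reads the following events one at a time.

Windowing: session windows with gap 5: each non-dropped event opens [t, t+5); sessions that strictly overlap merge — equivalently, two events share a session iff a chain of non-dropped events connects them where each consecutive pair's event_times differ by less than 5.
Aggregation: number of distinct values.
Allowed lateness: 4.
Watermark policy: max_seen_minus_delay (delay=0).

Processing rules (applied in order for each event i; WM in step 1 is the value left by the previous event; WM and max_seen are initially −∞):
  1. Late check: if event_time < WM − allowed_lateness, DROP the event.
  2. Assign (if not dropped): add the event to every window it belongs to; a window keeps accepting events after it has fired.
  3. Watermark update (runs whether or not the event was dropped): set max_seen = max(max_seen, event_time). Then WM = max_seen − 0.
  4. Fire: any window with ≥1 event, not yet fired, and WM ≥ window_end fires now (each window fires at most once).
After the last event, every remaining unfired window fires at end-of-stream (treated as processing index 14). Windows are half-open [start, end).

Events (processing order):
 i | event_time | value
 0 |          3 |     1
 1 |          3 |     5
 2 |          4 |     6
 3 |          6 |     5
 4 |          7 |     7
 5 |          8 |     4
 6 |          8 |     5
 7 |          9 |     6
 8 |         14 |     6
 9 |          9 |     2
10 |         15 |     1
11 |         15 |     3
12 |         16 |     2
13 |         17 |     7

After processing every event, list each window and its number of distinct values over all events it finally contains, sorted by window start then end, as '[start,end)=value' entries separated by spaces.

[3,14)=5 [14,22)=5

i=0 t=3 v=1: → [3,8); WM=3
i=1 t=3 v=5: → [3,8); WM=3
i=2 t=4 v=6: → [3,9); WM=4
i=3 t=6 v=5: → [3,11); WM=6
i=4 t=7 v=7: → [3,12); WM=7
i=5 t=8 v=4: → [3,13); WM=8
i=6 t=8 v=5: → [3,13); WM=8
i=7 t=9 v=6: → [3,14); WM=9
i=8 t=14 v=6: → [14,19); WM=14
i=9 t=9 v=2: DROP (t<14-4); WM=14
i=10 t=15 v=1: → [14,20); WM=15
i=11 t=15 v=3: → [14,20); WM=15
i=12 t=16 v=2: → [14,21); WM=16
i=13 t=17 v=7: → [14,22); WM=17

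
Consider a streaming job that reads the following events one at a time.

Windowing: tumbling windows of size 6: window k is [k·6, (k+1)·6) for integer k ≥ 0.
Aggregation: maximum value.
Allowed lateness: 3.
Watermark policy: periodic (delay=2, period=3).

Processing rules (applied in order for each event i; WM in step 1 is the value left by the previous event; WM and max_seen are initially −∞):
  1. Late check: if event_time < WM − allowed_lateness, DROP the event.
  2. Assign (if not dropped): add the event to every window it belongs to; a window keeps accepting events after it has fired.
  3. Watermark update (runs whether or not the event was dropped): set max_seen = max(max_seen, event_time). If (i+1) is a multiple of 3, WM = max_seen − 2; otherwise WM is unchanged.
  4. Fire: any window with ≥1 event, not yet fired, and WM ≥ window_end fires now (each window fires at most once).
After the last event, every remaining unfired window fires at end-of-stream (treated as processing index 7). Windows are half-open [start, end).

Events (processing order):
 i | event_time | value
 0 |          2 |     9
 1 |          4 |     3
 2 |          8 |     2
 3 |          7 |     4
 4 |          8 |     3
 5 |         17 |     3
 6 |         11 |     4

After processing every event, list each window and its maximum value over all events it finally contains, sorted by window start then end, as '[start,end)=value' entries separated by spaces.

i=0 t=2 v=9: → [0,6); WM=−∞
i=1 t=4 v=3: → [0,6); WM=−∞
i=2 t=8 v=2: → [6,12); WM=6; [0,6) fires=9
i=3 t=7 v=4: → [6,12); WM=6
i=4 t=8 v=3: → [6,12); WM=6
i=5 t=17 v=3: → [12,18); WM=15; [6,12) fires=4
i=6 t=11 v=4: DROP (t<15-3); WM=15

[0,6)=9 [6,12)=4 [12,18)=3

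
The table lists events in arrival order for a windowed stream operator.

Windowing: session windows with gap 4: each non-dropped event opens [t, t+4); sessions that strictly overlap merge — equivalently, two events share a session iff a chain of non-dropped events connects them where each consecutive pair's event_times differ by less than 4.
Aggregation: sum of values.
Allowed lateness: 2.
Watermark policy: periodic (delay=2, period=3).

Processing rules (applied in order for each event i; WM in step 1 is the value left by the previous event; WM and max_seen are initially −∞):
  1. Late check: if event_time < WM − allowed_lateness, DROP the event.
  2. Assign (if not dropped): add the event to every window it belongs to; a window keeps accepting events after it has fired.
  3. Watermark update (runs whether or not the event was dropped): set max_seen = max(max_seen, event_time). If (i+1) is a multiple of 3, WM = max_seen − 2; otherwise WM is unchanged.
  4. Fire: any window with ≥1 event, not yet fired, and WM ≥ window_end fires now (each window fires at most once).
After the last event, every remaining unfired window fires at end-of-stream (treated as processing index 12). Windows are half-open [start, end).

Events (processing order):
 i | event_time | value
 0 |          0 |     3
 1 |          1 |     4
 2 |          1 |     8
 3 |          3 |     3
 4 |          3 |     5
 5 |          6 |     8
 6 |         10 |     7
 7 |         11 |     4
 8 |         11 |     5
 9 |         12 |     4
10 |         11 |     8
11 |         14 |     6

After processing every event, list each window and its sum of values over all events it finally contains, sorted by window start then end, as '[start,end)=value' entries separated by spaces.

i=0 t=0 v=3: → [0,4); WM=−∞
i=1 t=1 v=4: → [0,5); WM=−∞
i=2 t=1 v=8: → [0,5); WM=-1
i=3 t=3 v=3: → [0,7); WM=-1
i=4 t=3 v=5: → [0,7); WM=-1
i=5 t=6 v=8: → [0,10); WM=4
i=6 t=10 v=7: → [10,14); WM=4
i=7 t=11 v=4: → [10,15); WM=4
i=8 t=11 v=5: → [10,15); WM=9
i=9 t=12 v=4: → [10,16); WM=9
i=10 t=11 v=8: → [10,16); WM=9
i=11 t=14 v=6: → [10,18); WM=12

[0,10)=31 [10,18)=34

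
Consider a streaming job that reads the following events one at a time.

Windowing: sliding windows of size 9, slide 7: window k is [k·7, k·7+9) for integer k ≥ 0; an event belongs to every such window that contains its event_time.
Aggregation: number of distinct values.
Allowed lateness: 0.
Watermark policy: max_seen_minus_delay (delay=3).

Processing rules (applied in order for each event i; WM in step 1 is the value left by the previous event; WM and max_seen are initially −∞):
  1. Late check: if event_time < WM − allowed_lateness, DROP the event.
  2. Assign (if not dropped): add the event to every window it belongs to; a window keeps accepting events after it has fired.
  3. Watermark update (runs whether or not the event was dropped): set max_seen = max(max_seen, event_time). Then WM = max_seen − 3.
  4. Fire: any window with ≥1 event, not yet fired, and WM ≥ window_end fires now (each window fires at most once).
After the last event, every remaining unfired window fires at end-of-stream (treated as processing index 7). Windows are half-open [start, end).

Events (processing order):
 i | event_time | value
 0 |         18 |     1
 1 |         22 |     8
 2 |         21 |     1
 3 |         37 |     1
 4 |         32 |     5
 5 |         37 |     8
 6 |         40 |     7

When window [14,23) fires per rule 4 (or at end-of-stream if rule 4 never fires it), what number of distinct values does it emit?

2

i=0 t=18 v=1: → [14,23); WM=15
i=1 t=22 v=8: → [21,30),[14,23); WM=19
i=2 t=21 v=1: → [21,30),[14,23); WM=19
i=3 t=37 v=1: → [35,44); WM=34; [14,23) fires=2 [21,30) fires=2
i=4 t=32 v=5: DROP (t<34-0); WM=34
i=5 t=37 v=8: → [35,44); WM=34
i=6 t=40 v=7: → [35,44); WM=37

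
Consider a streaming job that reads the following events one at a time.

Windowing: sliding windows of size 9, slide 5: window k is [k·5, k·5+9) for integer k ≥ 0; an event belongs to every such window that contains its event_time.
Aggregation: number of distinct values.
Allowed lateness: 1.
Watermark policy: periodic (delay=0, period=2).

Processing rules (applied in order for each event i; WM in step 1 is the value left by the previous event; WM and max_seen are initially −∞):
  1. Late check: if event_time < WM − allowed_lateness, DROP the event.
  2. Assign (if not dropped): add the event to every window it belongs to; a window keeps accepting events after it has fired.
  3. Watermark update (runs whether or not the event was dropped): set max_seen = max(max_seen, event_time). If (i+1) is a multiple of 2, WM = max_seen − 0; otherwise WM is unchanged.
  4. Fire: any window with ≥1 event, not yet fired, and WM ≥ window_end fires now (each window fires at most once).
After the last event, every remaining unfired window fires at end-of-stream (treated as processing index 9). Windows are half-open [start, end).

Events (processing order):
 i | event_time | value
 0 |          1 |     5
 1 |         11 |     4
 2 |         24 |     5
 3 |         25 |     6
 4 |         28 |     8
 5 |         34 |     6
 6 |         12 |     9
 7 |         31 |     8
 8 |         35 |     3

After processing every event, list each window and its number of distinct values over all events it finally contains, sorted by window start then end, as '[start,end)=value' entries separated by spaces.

i=0 t=1 v=5: → [0,9); WM=−∞
i=1 t=11 v=4: → [10,19),[5,14); WM=11; [0,9) fires=1
i=2 t=24 v=5: → [20,29); WM=11
i=3 t=25 v=6: → [25,34),[20,29); WM=25; [5,14) fires=1 [10,19) fires=1
i=4 t=28 v=8: → [25,34),[20,29); WM=25
i=5 t=34 v=6: → [30,39); WM=34; [20,29) fires=3 [25,34) fires=2
i=6 t=12 v=9: DROP (t<34-1); WM=34
i=7 t=31 v=8: DROP (t<34-1); WM=34
i=8 t=35 v=3: → [35,44),[30,39); WM=34

[0,9)=1 [5,14)=1 [10,19)=1 [20,29)=3 [25,34)=2 [30,39)=2 [35,44)=1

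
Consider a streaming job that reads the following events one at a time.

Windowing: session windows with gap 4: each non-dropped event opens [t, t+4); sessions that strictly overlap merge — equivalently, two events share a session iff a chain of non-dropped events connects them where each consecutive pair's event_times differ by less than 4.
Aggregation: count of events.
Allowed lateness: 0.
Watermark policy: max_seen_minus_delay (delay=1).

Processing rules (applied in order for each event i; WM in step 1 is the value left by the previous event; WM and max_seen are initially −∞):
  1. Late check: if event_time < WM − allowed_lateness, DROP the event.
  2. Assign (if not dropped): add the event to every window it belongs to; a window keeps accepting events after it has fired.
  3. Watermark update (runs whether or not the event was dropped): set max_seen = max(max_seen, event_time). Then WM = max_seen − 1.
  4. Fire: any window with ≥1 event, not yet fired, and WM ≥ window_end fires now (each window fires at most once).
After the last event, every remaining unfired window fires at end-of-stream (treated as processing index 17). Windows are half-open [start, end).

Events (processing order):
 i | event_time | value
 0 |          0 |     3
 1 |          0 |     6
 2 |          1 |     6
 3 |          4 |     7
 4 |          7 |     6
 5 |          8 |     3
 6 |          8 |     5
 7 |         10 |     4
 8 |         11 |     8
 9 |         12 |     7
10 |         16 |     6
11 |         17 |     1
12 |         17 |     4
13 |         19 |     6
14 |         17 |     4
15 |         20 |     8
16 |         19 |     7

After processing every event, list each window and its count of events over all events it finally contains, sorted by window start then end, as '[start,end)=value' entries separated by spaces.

i=0 t=0 v=3: → [0,4); WM=-1
i=1 t=0 v=6: → [0,4); WM=-1
i=2 t=1 v=6: → [0,5); WM=0
i=3 t=4 v=7: → [0,8); WM=3
i=4 t=7 v=6: → [0,11); WM=6
i=5 t=8 v=3: → [0,12); WM=7
i=6 t=8 v=5: → [0,12); WM=7
i=7 t=10 v=4: → [0,14); WM=9
i=8 t=11 v=8: → [0,15); WM=10
i=9 t=12 v=7: → [0,16); WM=11
i=10 t=16 v=6: → [16,20); WM=15
i=11 t=17 v=1: → [16,21); WM=16
i=12 t=17 v=4: → [16,21); WM=16
i=13 t=19 v=6: → [16,23); WM=18
i=14 t=17 v=4: DROP (t<18-0); WM=18
i=15 t=20 v=8: → [16,24); WM=19
i=16 t=19 v=7: → [16,24); WM=19

[0,16)=10 [16,24)=6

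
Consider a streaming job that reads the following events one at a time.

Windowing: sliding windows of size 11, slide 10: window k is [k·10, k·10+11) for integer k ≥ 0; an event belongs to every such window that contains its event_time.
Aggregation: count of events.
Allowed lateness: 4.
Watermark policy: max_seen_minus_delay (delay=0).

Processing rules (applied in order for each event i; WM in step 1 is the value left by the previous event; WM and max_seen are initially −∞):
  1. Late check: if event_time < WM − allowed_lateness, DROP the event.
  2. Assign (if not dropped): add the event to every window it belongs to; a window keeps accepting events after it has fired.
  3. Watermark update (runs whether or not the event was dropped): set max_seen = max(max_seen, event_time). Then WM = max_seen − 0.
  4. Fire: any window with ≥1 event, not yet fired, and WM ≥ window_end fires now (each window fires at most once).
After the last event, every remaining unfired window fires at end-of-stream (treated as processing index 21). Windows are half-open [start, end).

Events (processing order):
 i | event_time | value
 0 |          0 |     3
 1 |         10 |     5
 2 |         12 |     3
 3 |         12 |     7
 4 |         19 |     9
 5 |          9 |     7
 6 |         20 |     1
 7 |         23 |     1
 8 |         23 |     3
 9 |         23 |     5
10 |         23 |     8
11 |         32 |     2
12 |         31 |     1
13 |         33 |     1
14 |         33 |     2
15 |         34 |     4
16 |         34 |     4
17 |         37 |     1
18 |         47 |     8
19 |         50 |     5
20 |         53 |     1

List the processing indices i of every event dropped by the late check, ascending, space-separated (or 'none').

i=0 t=0 v=3: → [0,11); WM=0
i=1 t=10 v=5: → [10,21),[0,11); WM=10
i=2 t=12 v=3: → [10,21); WM=12; [0,11) fires=2
i=3 t=12 v=7: → [10,21); WM=12
i=4 t=19 v=9: → [10,21); WM=19
i=5 t=9 v=7: DROP (t<19-4); WM=19
i=6 t=20 v=1: → [20,31),[10,21); WM=20
i=7 t=23 v=1: → [20,31); WM=23; [10,21) fires=5
i=8 t=23 v=3: → [20,31); WM=23
i=9 t=23 v=5: → [20,31); WM=23
i=10 t=23 v=8: → [20,31); WM=23
i=11 t=32 v=2: → [30,41); WM=32; [20,31) fires=5
i=12 t=31 v=1: → [30,41); WM=32
i=13 t=33 v=1: → [30,41); WM=33
i=14 t=33 v=2: → [30,41); WM=33
i=15 t=34 v=4: → [30,41); WM=34
i=16 t=34 v=4: → [30,41); WM=34
i=17 t=37 v=1: → [30,41); WM=37
i=18 t=47 v=8: → [40,51); WM=47; [30,41) fires=7
i=19 t=50 v=5: → [50,61),[40,51); WM=50
i=20 t=53 v=1: → [50,61); WM=53; [40,51) fires=2

5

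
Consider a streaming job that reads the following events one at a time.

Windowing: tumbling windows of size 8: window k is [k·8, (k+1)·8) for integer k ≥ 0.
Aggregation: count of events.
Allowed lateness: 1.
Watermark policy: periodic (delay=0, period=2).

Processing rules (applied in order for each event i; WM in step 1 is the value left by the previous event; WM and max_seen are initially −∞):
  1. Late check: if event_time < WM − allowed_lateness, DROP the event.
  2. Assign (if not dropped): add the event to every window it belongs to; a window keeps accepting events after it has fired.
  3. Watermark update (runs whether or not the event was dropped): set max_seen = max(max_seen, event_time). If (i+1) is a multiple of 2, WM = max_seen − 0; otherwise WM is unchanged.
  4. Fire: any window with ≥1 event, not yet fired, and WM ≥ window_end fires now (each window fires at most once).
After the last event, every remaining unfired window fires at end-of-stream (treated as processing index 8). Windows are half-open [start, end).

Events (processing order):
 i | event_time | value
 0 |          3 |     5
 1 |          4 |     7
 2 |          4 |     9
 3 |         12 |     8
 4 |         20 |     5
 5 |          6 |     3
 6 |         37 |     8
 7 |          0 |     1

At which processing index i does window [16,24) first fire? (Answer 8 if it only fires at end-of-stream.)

7

i=0 t=3 v=5: → [0,8); WM=−∞
i=1 t=4 v=7: → [0,8); WM=4
i=2 t=4 v=9: → [0,8); WM=4
i=3 t=12 v=8: → [8,16); WM=12; [0,8) fires=3
i=4 t=20 v=5: → [16,24); WM=12
i=5 t=6 v=3: DROP (t<12-1); WM=20; [8,16) fires=1
i=6 t=37 v=8: → [32,40); WM=20
i=7 t=0 v=1: DROP (t<20-1); WM=37; [16,24) fires=1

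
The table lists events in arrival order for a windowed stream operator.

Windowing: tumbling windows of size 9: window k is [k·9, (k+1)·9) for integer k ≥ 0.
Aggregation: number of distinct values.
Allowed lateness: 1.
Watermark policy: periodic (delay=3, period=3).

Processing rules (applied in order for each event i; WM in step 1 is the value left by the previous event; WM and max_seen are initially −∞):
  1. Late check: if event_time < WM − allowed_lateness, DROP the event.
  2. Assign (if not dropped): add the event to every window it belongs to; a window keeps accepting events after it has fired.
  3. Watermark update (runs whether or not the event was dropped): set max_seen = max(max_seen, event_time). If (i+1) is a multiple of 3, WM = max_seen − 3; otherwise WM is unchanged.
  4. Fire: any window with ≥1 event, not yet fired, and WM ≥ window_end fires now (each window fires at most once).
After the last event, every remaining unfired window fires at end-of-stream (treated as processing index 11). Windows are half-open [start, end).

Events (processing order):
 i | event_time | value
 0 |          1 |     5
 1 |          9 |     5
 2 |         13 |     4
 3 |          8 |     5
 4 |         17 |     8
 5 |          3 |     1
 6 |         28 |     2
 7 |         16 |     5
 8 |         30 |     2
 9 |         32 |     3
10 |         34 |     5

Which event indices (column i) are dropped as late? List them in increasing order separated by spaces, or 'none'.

i=0 t=1 v=5: → [0,9); WM=−∞
i=1 t=9 v=5: → [9,18); WM=−∞
i=2 t=13 v=4: → [9,18); WM=10; [0,9) fires=1
i=3 t=8 v=5: DROP (t<10-1); WM=10
i=4 t=17 v=8: → [9,18); WM=10
i=5 t=3 v=1: DROP (t<10-1); WM=14
i=6 t=28 v=2: → [27,36); WM=14
i=7 t=16 v=5: → [9,18); WM=14
i=8 t=30 v=2: → [27,36); WM=27; [9,18) fires=3
i=9 t=32 v=3: → [27,36); WM=27
i=10 t=34 v=5: → [27,36); WM=27

3 5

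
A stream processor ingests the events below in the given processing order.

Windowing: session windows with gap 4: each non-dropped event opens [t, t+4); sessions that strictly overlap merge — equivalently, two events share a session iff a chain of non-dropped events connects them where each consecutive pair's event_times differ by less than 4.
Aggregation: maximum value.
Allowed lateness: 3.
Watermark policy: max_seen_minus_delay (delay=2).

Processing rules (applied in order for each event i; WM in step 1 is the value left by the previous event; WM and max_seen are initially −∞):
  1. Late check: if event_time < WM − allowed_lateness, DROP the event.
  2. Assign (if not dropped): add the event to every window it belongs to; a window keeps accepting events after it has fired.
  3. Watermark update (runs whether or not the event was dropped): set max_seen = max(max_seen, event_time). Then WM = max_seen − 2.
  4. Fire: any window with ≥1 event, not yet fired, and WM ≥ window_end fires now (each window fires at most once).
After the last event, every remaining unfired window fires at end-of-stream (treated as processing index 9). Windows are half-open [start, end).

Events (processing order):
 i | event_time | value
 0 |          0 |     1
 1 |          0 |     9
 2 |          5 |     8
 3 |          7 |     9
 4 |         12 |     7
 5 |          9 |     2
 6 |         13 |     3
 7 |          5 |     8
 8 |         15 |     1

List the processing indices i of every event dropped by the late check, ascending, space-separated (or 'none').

i=0 t=0 v=1: → [0,4); WM=-2
i=1 t=0 v=9: → [0,4); WM=-2
i=2 t=5 v=8: → [5,9); WM=3
i=3 t=7 v=9: → [5,11); WM=5
i=4 t=12 v=7: → [12,16); WM=10
i=5 t=9 v=2: → [5,16); WM=10
i=6 t=13 v=3: → [5,17); WM=11
i=7 t=5 v=8: DROP (t<11-3); WM=11
i=8 t=15 v=1: → [5,19); WM=13

7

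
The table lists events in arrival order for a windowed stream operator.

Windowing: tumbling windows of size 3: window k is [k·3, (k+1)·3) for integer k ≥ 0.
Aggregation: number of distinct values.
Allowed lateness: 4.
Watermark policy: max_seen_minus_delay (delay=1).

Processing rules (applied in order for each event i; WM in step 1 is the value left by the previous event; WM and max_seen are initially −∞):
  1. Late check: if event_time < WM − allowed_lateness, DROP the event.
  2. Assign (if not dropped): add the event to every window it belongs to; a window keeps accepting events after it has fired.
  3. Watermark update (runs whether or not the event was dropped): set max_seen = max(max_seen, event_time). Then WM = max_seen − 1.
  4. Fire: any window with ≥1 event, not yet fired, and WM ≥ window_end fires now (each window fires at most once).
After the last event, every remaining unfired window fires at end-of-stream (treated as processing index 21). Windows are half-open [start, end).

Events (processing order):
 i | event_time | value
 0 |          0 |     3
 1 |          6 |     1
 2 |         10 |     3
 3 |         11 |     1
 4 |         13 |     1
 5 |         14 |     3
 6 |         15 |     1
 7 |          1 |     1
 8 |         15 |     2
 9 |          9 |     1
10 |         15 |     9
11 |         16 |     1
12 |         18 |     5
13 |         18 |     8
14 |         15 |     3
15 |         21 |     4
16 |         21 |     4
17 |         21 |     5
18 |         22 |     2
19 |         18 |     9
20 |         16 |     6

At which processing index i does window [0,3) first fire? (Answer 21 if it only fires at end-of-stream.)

1

i=0 t=0 v=3: → [0,3); WM=-1
i=1 t=6 v=1: → [6,9); WM=5; [0,3) fires=1
i=2 t=10 v=3: → [9,12); WM=9; [6,9) fires=1
i=3 t=11 v=1: → [9,12); WM=10
i=4 t=13 v=1: → [12,15); WM=12; [9,12) fires=2
i=5 t=14 v=3: → [12,15); WM=13
i=6 t=15 v=1: → [15,18); WM=14
i=7 t=1 v=1: DROP (t<14-4); WM=14
i=8 t=15 v=2: → [15,18); WM=14
i=9 t=9 v=1: DROP (t<14-4); WM=14
i=10 t=15 v=9: → [15,18); WM=14
i=11 t=16 v=1: → [15,18); WM=15; [12,15) fires=2
i=12 t=18 v=5: → [18,21); WM=17
i=13 t=18 v=8: → [18,21); WM=17
i=14 t=15 v=3: → [15,18); WM=17
i=15 t=21 v=4: → [21,24); WM=20; [15,18) fires=4
i=16 t=21 v=4: → [21,24); WM=20
i=17 t=21 v=5: → [21,24); WM=20
i=18 t=22 v=2: → [21,24); WM=21; [18,21) fires=2
i=19 t=18 v=9: → [18,21); WM=21
i=20 t=16 v=6: DROP (t<21-4); WM=21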